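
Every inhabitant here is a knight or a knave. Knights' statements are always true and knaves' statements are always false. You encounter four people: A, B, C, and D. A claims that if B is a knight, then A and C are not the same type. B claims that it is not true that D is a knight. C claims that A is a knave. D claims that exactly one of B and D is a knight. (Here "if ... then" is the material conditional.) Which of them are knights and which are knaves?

A is a knight, B is a knave, C is a knave, and D is a knight.

Since A is a knight, "if B is a knight, then A and C are not the same type" needs to be True, which holds.
Since B is a knave, "it is not true that D is a knight" needs to be False, which holds.
C is a knave, and the claim "A is a knave" is indeed False.
Since D is a knight, "exactly one of B and D is a knight" needs to be True, which holds.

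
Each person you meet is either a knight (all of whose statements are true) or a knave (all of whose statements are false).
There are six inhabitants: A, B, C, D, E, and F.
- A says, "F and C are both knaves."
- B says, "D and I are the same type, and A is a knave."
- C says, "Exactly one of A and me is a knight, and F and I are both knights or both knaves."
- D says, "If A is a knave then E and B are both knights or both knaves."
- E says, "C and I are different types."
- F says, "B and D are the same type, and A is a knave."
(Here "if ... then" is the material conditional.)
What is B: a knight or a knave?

B is a knight.

Consistent assignments: {A=knave, B=knight, C=knave, D=knight, E=knight, F=knight}
In every consistent assignment, B is a knight.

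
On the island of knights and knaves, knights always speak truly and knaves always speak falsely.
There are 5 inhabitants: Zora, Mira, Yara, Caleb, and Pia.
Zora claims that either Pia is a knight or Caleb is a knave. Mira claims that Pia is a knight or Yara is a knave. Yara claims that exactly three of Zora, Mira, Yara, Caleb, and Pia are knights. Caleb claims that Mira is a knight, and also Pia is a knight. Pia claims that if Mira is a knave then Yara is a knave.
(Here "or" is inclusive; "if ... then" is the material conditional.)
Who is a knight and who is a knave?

Zora is a knight, Mira is a knight, Yara is a knave, Caleb is a knight, and Pia is a knight.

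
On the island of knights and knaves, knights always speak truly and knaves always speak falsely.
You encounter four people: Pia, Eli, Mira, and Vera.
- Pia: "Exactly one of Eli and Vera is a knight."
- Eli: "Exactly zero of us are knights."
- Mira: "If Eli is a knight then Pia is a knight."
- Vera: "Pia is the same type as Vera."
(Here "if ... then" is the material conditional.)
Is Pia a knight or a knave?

Pia is a knight.

Consistent assignments: {Pia=knight, Eli=knave, Mira=knight, Vera=knight}
In every consistent assignment, Pia is a knight.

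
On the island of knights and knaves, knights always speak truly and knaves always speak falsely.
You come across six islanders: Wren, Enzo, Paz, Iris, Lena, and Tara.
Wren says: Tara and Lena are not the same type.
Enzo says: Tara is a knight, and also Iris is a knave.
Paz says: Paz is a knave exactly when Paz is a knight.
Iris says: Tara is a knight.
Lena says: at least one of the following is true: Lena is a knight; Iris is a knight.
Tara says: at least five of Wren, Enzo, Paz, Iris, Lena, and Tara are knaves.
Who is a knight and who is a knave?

Wren is a knight; "Tara and Lena are not the same type" is true, as required.
Enzo is a knave; "Tara is a knight, and also Iris is a knave" is False, as required.
Paz (knave): "Paz is a knave exactly when Paz is a knight" — False. ✓
Since Iris is a knave, "Tara is a knight" needs to be False, which holds.
Since Lena is a knight, "at least one of the following is true: Lena is a knight; Iris is a knight" needs to be true, which holds.
Tara is a knave; "at least five of Wren, Enzo, Paz, Iris, Lena, and Tara are knaves" is False, as required.

Knights: Wren and Lena. Knaves: Enzo, Paz, Iris, and Tara.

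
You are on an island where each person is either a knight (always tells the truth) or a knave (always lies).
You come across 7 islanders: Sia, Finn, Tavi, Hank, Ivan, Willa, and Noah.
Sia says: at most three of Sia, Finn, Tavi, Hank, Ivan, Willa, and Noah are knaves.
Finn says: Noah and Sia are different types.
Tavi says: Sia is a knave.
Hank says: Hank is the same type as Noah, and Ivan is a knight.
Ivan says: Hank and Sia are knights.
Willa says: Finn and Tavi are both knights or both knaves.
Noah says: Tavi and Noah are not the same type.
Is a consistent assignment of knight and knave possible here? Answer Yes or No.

Yes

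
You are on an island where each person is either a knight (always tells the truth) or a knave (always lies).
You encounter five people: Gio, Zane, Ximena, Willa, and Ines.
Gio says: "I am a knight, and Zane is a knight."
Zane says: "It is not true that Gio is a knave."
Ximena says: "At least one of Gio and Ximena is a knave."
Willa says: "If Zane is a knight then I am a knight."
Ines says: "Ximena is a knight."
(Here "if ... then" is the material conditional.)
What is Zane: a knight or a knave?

Zane is a knave.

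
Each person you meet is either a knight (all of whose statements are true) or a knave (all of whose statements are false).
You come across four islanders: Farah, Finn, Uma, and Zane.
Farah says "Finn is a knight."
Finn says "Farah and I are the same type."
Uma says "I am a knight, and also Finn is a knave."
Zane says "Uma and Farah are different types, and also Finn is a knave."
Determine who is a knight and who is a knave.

Farah is a knight, so "Finn is a knight" must be True — and it is.
Finn is a knight, so "Farah and I are the same type" must be True — and it is.
Uma is a knave, so "I am a knight, and also Finn is a knave" must be false — and it is.
Zane is a knave; "Uma and Farah are different types, and also Finn is a knave" is false, as required.

Knights: Farah and Finn. Knaves: Uma and Zane.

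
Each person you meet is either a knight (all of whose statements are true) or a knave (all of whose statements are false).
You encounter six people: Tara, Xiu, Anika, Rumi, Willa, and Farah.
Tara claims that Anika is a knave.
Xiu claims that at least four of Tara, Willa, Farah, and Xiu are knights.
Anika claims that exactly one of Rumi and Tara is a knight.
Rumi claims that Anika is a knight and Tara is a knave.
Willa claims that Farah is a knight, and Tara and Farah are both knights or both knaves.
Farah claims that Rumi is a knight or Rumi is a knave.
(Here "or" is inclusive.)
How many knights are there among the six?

3

The unique consistent assignment is Tara=knave, Xiu=knave, Anika=knight, Rumi=knight, Willa=knave, Farah=knight.
That has 3 knights.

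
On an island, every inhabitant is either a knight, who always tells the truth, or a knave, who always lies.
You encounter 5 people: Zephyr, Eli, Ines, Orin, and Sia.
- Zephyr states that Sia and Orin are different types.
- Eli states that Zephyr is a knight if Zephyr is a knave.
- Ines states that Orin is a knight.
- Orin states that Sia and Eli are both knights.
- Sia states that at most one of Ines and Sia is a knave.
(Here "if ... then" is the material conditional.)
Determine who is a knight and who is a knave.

Zephyr is a knave, Eli is a knave, Ines is a knave, Orin is a knave, and Sia is a knave.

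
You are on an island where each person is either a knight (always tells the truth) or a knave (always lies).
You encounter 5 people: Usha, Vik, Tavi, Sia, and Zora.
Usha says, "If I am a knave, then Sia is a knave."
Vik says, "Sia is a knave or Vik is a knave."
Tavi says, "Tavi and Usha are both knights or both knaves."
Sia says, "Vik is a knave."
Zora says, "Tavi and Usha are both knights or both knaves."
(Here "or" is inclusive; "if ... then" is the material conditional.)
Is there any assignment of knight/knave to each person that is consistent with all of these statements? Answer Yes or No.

Yes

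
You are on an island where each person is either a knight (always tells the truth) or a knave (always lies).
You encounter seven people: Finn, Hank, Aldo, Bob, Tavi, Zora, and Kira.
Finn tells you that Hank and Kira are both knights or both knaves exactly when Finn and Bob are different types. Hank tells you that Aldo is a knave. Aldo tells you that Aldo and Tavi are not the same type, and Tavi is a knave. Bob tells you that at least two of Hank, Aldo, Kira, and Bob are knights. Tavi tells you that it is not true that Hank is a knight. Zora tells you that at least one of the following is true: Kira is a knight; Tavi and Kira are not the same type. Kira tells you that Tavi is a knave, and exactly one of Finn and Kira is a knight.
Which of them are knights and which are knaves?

Finn is a knave, so "Hank and Kira are both knights or both knaves exactly when Finn and Bob are different types" must be False — and it is.
Since Hank is a knight, "Aldo is a knave" needs to be true, which holds.
Aldo is a knave, and the claim "Aldo and Tavi are not the same type, and Tavi is a knave" is indeed False.
Bob is a knight; "at least two of Hank, Aldo, Kira, and Bob are knights" is true, as required.
Tavi (knave): "it is not true that Hank is a knight" — False. ✓
Zora (knave): "at least one of the following is true: Kira is a knight; Tavi and Kira are not the same type" — False. ✓
Kira is a knave; "Tavi is a knave, and exactly one of Finn and Kira is a knight" is False, as required.

Finn is a knave, Hank is a knight, Aldo is a knave, Bob is a knight, Tavi is a knave, Zora is a knave, and Kira is a knave.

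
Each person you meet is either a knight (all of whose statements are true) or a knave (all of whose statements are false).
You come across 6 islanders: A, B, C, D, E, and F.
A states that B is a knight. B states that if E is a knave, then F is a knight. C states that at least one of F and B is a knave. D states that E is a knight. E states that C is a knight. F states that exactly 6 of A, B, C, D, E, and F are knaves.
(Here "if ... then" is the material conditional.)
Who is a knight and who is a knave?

Knights: A, B, C, D, and E. Knaves: F.

A (knight): "B is a knight" — true. ✓
Since B is a knight, "if E is a knave, then F is a knight" needs to be true, which holds.
C is a knight, and the claim "at least one of F and B is a knave" is indeed true.
Since D is a knight, "E is a knight" needs to be true, which holds.
Since E is a knight, "C is a knight" needs to be true, which holds.
F is a knave; "exactly 6 of A, B, C, D, E, and F are knaves" is False, as required.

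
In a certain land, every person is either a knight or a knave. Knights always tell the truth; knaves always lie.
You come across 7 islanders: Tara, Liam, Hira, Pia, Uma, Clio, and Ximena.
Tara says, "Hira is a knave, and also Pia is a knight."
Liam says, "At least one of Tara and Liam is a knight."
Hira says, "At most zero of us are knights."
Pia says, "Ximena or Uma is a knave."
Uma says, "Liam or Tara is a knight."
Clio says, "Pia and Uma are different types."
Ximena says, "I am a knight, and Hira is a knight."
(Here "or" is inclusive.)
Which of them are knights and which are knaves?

Tara is a knight; "Hira is a knave, and also Pia is a knight" is True, as required.
As a knight, Liam's statement "at least one of Tara and Liam is a knight" should be True; it is.
As a knave, Hira's statement "at most zero of us are knights" should be False; it is.
Since Pia is a knight, "Ximena or Uma is a knave" needs to be True, which holds.
Uma is a knight, and the claim "Liam or Tara is a knight" is indeed True.
Clio is a knave, and the claim "Pia and Uma are different types" is indeed False.
Ximena (knave): "I am a knight, and Hira is a knight" — False. ✓

Tara is a knight, Liam is a knight, Hira is a knave, Pia is a knight, Uma is a knight, Clio is a knave, and Ximena is a knave.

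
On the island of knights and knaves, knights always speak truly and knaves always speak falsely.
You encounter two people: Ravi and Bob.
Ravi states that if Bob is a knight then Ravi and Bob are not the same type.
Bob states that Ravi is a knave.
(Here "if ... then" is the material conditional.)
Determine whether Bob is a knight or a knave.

Bob is a knave.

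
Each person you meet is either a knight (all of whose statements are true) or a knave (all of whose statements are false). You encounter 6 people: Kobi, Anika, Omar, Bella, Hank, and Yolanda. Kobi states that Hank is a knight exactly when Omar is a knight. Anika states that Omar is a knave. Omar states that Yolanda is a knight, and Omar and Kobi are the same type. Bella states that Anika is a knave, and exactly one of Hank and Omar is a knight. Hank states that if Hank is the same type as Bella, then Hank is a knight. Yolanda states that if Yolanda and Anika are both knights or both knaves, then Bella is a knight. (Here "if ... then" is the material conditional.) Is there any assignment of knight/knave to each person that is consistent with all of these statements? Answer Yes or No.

One consistent assignment: Kobi=knight, Anika=knave, Omar=knight, Bella=knave, Hank=knight, Yolanda=knight.

Yes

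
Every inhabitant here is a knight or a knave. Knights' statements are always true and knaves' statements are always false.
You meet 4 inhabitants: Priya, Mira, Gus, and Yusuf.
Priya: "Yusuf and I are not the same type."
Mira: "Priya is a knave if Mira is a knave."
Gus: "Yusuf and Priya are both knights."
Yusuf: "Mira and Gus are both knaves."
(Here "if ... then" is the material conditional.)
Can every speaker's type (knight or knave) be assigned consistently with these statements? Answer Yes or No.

Yes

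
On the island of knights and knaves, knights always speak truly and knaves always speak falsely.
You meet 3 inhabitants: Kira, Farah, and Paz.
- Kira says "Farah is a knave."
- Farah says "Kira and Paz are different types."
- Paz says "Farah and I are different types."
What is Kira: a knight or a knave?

Kira is a knight.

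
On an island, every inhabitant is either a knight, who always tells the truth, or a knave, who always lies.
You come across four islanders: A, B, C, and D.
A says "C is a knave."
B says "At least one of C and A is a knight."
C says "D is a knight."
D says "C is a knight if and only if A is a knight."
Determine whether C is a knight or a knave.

Consistent assignments: {A=knight, B=knight, C=knave, D=knave}
In every consistent assignment, C is a knave.

C is a knave.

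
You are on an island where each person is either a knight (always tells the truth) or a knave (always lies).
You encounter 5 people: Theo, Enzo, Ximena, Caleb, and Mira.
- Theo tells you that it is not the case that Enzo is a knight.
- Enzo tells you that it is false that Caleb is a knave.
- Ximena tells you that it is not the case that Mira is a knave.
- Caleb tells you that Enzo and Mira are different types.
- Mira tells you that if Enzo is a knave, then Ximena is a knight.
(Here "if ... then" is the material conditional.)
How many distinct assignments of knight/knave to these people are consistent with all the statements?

1

Consistent assignments:
  Theo=knight, Enzo=knave, Ximena=knave, Caleb=knave, Mira=knave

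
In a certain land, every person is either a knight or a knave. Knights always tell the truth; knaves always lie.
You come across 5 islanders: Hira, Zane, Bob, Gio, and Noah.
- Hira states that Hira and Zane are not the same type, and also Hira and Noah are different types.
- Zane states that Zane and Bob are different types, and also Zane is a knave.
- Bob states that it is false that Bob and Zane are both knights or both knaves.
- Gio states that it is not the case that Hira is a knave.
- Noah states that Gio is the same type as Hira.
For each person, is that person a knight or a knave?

Hira is a knave, Zane is a knave, Bob is a knave, Gio is a knave, and Noah is a knight.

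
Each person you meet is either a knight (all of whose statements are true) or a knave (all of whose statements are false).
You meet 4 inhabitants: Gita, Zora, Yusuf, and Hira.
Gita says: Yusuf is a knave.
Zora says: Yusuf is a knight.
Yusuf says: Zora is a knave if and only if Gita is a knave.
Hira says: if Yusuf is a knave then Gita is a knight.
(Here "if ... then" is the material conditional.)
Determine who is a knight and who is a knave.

Suppose Gita is a knave. Then Gita's statement "Yusuf is a knave" would have to be false. Checking the 8 ways to assign the others, none is consistent with every speaker.
(For instance, with Zora=knave, Yusuf=knave, Hira=knight, Gita's claim "Yusuf is a knave" comes out true where it would need to be false.)
So Gita must be a knight, making "Yusuf is a knave" true. Taking Gita=knight, Zora=knave, Yusuf=knave, Hira=knight, each remaining statement checks out:
  Zora (knave): "Yusuf is a knight" — false. ✓
  Yusuf (knave): "Zora is a knave if and only if Gita is a knave" — false. ✓
  Hira (knight): "if Yusuf is a knave then Gita is a knight" — true. ✓
This is the unique consistent assignment.

Knights: Gita and Hira. Knaves: Zora and Yusuf.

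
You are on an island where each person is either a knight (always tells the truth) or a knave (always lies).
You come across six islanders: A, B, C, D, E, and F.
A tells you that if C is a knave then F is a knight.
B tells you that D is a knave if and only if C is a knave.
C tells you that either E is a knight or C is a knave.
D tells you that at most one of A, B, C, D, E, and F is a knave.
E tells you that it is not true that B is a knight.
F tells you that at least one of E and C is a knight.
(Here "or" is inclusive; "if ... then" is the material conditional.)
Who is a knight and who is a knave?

A is a knight, B is a knave, C is a knight, D is a knave, E is a knight, and F is a knight.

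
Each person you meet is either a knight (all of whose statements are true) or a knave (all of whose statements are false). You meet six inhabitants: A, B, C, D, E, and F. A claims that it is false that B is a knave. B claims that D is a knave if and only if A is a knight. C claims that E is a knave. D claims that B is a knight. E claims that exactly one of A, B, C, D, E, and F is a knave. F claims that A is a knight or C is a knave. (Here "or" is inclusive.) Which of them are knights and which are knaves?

Knights: C. Knaves: A, B, D, E, and F.

A (knave): "it is false that B is a knave" — False. ✓
Since B is a knave, "D is a knave if and only if A is a knight" needs to be False, which holds.
C is a knight; "E is a knave" is true, as required.
D is a knave; "B is a knight" is False, as required.
As a knave, E's statement "exactly one of A, B, C, D, E, and F is a knave" should be False; it is.
Since F is a knave, "A is a knight or C is a knave" needs to be False, which holds.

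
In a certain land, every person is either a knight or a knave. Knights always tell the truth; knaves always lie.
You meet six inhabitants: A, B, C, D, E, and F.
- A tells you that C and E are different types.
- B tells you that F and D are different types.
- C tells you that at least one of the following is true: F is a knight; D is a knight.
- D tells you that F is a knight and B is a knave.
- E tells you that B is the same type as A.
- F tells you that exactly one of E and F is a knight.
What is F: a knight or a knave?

F is a knight.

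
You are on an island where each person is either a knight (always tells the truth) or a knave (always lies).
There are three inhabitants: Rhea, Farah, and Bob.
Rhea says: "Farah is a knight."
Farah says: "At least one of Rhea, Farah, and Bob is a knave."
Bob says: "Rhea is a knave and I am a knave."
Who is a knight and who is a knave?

Rhea is a knight, Farah is a knight, and Bob is a knave.

Rhea is a knight, and the claim "Farah is a knight" is indeed True.
Farah is a knight, and the claim "at least one of Rhea, Farah, and Bob is a knave" is indeed True.
Since Bob is a knave, "Rhea is a knave and I am a knave" needs to be false, which holds.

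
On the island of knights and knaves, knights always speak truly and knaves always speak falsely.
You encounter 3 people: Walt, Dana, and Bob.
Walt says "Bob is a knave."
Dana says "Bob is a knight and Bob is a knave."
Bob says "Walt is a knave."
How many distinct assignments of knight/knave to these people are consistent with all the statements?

2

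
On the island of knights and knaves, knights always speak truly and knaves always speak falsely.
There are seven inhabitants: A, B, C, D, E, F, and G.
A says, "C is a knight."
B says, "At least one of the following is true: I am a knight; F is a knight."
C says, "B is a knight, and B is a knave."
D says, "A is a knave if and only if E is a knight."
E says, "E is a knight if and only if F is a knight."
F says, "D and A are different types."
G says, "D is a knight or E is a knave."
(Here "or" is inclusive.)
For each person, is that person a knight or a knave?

Knights: B, D, E, F, and G. Knaves: A and C.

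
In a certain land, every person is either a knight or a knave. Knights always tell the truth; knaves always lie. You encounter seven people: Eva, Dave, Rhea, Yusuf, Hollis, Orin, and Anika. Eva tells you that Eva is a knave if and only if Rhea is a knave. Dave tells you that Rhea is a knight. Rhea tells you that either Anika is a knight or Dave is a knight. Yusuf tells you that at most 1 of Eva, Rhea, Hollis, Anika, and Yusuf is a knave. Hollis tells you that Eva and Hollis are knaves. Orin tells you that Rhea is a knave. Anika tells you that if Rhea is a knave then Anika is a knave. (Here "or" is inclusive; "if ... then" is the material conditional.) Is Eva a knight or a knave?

Consistent assignments: {Eva=knight, Dave=knight, Rhea=knight, Yusuf=knight, Hollis=knave, Orin=knave, Anika=knight}; {Eva=knight, Dave=knight, Rhea=knight, Yusuf=knave, Hollis=knave, Orin=knave, Anika=knight}
In every consistent assignment, Eva is a knight.

Eva is a knight.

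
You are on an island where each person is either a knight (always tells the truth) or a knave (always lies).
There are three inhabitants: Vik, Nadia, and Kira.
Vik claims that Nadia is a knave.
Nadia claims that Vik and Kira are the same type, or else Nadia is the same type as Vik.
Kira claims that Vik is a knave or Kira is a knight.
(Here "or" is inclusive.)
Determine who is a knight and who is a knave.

Since Vik is a knight, "Nadia is a knave" needs to be True, which holds.
Nadia is a knave, so "Vik and Kira are the same type, or else Nadia is the same type as Vik" must be false — and it is.
As a knave, Kira's statement "Vik is a knave or Kira is a knight" should be false; it is.

Knights: Vik. Knaves: Nadia and Kira.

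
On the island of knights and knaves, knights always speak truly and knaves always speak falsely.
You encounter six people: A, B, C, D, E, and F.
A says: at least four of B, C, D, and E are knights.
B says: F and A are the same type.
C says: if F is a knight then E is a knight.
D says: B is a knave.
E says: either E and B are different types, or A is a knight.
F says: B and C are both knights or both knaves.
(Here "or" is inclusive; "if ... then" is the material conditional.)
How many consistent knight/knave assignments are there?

1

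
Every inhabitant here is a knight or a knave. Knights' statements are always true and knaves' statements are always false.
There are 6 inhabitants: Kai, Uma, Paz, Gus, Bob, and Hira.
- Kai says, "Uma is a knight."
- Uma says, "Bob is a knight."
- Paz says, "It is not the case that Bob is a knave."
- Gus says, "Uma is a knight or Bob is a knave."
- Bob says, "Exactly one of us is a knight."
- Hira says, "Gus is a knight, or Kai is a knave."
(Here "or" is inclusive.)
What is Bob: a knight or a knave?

Bob is a knave.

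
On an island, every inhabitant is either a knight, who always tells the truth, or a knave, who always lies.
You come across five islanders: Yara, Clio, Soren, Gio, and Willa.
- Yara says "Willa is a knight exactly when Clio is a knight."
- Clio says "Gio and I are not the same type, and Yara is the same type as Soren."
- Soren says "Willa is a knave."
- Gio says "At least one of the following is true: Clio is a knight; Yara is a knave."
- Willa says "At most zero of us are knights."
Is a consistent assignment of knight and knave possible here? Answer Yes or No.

Yes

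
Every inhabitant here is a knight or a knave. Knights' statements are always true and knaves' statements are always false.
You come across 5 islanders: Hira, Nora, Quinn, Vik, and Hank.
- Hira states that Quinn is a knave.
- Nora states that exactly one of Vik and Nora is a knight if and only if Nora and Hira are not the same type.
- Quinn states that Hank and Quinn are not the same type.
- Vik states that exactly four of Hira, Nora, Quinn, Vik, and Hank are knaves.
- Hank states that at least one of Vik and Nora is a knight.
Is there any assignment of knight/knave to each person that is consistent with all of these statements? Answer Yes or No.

No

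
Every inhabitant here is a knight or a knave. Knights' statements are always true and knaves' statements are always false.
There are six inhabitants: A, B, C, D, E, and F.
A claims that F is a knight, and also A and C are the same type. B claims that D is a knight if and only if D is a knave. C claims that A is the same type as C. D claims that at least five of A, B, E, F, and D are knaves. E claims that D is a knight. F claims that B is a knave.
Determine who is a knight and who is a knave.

A (knight): "F is a knight, and also A and C are the same type" — True. ✓
As a knave, B's statement "D is a knight if and only if D is a knave" should be false; it is.
C is a knight; "A is the same type as C" is True, as required.
Since D is a knave, "at least five of A, B, E, F, and D are knaves" needs to be false, which holds.
As a knave, E's statement "D is a knight" should be false; it is.
F (knight): "B is a knave" — True. ✓

A is a knight, B is a knave, C is a knight, D is a knave, E is a knave, and F is a knight.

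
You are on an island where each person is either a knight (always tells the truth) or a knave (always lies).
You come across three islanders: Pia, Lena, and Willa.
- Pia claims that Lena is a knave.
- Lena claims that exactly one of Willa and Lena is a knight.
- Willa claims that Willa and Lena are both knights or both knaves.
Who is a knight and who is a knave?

Suppose Pia is a knight. Then Pia's statement "Lena is a knave" would have to be true. Checking the 4 ways to assign the others, none is consistent with every speaker.
(For instance, with Lena=knight, Willa=knave, Pia's claim "Lena is a knave" comes out false where it would need to be true.)
So Pia must be a knave, making "Lena is a knave" false. Taking Pia=knave, Lena=knight, Willa=knave, each remaining statement checks out:
  Lena (knight): "exactly one of Willa and Lena is a knight" — true. ✓
  Willa (knave): "Willa and Lena are both knights or both knaves" — false. ✓
This is the unique consistent assignment.

Knights: Lena. Knaves: Pia and Willa.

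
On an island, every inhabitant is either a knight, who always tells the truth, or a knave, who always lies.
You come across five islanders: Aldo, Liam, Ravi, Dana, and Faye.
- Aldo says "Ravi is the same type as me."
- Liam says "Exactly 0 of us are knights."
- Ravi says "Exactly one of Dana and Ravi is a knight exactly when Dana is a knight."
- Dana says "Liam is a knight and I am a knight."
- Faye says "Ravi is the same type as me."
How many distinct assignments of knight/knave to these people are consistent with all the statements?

0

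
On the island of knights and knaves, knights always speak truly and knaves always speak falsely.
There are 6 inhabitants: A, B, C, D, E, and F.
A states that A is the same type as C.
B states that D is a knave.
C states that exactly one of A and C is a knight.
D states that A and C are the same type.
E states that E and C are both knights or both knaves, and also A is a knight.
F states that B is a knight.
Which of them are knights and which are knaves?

A is a knave, B is a knight, C is a knight, D is a knave, E is a knave, and F is a knight.

A (knave): "A is the same type as C" — False. ✓
As a knight, B's statement "D is a knave" should be True; it is.
C is a knight; "exactly one of A and C is a knight" is True, as required.
D is a knave, so "A and C are the same type" must be False — and it is.
Since E is a knave, "E and C are both knights or both knaves, and also A is a knight" needs to be False, which holds.
As a knight, F's statement "B is a knight" should be True; it is.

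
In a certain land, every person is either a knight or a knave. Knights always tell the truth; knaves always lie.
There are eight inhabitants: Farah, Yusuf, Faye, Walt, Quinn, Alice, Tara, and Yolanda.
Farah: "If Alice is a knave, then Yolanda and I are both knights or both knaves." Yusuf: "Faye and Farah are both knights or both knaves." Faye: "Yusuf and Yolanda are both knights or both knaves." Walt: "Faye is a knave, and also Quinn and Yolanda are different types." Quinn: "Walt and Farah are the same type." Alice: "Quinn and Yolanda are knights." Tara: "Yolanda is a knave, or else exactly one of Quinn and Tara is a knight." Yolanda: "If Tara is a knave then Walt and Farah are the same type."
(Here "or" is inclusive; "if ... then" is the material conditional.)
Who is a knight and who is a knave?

Knights: Farah, Yusuf, Faye, Tara, and Yolanda. Knaves: Walt, Quinn, and Alice.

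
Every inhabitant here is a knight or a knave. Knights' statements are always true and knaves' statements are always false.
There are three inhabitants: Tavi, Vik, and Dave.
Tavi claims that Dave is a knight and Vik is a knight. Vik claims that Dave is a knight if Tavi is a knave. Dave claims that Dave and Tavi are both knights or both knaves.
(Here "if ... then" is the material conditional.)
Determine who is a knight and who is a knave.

Suppose Tavi is a knave. Then Tavi's statement "Dave is a knight and Vik is a knight" would have to be false. Checking the 4 ways to assign the others, none is consistent with every speaker.
(For instance, with Vik=knight, Dave=knight, Tavi's claim "Dave is a knight and Vik is a knight" comes out true where it would need to be false.)
So Tavi must be a knight, making "Dave is a knight and Vik is a knight" true. Taking Tavi=knight, Vik=knight, Dave=knight, each remaining statement checks out:
  Vik (knight): "Dave is a knight if Tavi is a knave" — true. ✓
  Dave (knight): "Dave and Tavi are both knights or both knaves" — true. ✓
This is the unique consistent assignment.

Tavi is a knight, Vik is a knight, and Dave is a knight.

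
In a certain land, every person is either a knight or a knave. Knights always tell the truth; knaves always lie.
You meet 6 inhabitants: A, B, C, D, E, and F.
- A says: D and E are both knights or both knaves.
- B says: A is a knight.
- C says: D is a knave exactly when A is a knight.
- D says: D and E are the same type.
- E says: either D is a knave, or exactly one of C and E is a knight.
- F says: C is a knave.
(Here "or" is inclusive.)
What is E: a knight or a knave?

Consistent assignments: {A=knight, B=knight, C=knave, D=knight, E=knight, F=knight}; {A=knave, B=knave, C=knave, D=knave, E=knight, F=knight}
In every consistent assignment, E is a knight.

E is a knight.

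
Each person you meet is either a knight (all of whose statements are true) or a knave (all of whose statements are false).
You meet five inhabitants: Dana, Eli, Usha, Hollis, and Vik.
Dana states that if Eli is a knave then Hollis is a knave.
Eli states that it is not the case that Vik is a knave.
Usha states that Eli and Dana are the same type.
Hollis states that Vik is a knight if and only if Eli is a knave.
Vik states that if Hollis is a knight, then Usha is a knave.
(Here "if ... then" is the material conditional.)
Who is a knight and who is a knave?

Knights: Dana, Eli, Usha, and Vik. Knaves: Hollis.

Dana is a knight, and the claim "if Eli is a knave then Hollis is a knave" is indeed true.
As a knight, Eli's statement "it is not the case that Vik is a knave" should be true; it is.
Usha (knight): "Eli and Dana are the same type" — true. ✓
Hollis (knave): "Vik is a knight if and only if Eli is a knave" — False. ✓
Vik (knight): "if Hollis is a knight, then Usha is a knave" — true. ✓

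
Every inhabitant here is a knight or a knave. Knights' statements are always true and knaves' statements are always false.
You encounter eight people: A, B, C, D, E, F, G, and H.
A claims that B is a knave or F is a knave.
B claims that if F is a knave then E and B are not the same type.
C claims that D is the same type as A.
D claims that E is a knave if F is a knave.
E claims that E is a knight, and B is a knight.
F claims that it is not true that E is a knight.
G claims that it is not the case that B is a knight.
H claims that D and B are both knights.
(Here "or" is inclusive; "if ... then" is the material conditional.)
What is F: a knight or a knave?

F is a knight.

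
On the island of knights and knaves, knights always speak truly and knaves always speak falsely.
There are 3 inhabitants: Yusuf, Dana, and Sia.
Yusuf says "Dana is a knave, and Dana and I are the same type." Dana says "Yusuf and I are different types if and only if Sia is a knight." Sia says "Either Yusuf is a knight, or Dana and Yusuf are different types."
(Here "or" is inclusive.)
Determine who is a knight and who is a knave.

Yusuf is a knave, Dana is a knight, and Sia is a knight.

Yusuf is a knave, and the claim "Dana is a knave, and Dana and I are the same type" is indeed false.
Dana (knight): "Yusuf and I are different types if and only if Sia is a knight" — True. ✓
Sia is a knight, and the claim "either Yusuf is a knight, or Dana and Yusuf are different types" is indeed True.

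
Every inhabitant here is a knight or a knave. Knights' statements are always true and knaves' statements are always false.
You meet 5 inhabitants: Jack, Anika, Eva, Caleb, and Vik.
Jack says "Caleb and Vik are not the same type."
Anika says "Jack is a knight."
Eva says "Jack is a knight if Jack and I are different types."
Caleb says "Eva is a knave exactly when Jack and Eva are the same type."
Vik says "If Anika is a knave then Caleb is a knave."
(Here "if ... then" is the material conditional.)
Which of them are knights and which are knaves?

Suppose Jack is a knave. Then Jack's statement "Caleb and Vik are not the same type" would have to be false. Checking the 16 ways to assign the others, none is consistent with every speaker.
(For instance, with Anika=knight, Eva=knight, Caleb=knave, Vik=knight, Jack's claim "Caleb and Vik are not the same type" comes out true where it would need to be false.)
So Jack must be a knight, making "Caleb and Vik are not the same type" true. Taking Jack=knight, Anika=knight, Eva=knight, Caleb=knave, Vik=knight, each remaining statement checks out:
  Anika (knight): "Jack is a knight" — true. ✓
  Eva (knight): "Jack is a knight if Jack and I are different types" — true. ✓
  Caleb (knave): "Eva is a knave exactly when Jack and Eva are the same type" — false. ✓
  Vik (knight): "if Anika is a knave then Caleb is a knave" — true. ✓
This is the unique consistent assignment.

Knights: Jack, Anika, Eva, and Vik. Knaves: Caleb.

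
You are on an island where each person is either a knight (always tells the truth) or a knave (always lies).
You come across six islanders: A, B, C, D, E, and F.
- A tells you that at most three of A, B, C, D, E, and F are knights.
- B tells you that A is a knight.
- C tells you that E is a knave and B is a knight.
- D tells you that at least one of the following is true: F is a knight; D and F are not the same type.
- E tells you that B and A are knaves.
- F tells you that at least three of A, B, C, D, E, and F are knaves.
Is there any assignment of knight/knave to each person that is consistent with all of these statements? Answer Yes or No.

No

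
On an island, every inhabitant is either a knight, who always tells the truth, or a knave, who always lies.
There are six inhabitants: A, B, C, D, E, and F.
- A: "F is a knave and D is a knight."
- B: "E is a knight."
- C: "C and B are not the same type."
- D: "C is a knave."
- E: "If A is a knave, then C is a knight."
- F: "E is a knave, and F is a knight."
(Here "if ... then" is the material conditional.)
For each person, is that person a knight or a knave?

A is a knave, B is a knave, C is a knave, D is a knight, E is a knave, and F is a knight.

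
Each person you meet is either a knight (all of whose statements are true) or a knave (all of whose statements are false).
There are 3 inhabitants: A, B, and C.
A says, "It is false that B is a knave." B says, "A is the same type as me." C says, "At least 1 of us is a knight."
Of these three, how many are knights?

3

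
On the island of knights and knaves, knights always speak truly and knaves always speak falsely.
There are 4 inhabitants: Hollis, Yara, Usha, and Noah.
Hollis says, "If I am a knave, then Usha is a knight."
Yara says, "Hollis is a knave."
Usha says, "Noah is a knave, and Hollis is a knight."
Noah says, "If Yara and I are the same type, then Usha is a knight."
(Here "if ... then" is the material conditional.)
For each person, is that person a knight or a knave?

Hollis is a knight, Yara is a knave, Usha is a knave, and Noah is a knight.

Since Hollis is a knight, "if I am a knave, then Usha is a knight" needs to be true, which holds.
Yara is a knave, and the claim "Hollis is a knave" is indeed False.
Since Usha is a knave, "Noah is a knave, and Hollis is a knight" needs to be False, which holds.
Noah is a knight, and the claim "if Yara and I are the same type, then Usha is a knight" is indeed true.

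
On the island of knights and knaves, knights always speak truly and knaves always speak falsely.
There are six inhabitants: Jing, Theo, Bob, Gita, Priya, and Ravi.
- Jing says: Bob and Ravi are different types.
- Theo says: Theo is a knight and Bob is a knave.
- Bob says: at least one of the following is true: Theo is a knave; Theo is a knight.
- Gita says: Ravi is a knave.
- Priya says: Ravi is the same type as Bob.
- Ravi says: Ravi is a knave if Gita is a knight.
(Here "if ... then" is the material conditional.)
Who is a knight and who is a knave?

Jing is a knave, Theo is a knave, Bob is a knight, Gita is a knave, Priya is a knight, and Ravi is a knight.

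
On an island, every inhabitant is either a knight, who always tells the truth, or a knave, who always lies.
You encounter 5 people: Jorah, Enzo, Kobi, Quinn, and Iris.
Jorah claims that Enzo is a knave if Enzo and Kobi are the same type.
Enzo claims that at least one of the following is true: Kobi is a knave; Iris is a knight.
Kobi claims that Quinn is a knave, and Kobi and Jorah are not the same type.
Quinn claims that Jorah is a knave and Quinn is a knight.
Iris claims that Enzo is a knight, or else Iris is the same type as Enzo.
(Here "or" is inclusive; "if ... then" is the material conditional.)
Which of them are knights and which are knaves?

Knights: Enzo, Kobi, and Iris. Knaves: Jorah and Quinn.

Suppose Jorah is a knight. Then Jorah's statement "Enzo is a knave if Enzo and Kobi are the same type" would have to be true. Checking the 16 ways to assign the others, none is consistent with every speaker.
(For instance, with Enzo=knight, Kobi=knight, Quinn=knave, Iris=knight, Jorah's claim "Enzo is a knave if Enzo and Kobi are the same type" comes out false where it would need to be true.)
So Jorah must be a knave, making "Enzo is a knave if Enzo and Kobi are the same type" false. Taking Jorah=knave, Enzo=knight, Kobi=knight, Quinn=knave, Iris=knight, each remaining statement checks out:
  Enzo (knight): "at least one of the following is true: Kobi is a knave; Iris is a knight" — true. ✓
  Kobi (knight): "Quinn is a knave, and Kobi and Jorah are not the same type" — true. ✓
  Quinn (knave): "Jorah is a knave and Quinn is a knight" — false. ✓
  Iris (knight): "Enzo is a knight, or else Iris is the same type as Enzo" — true. ✓
This is the unique consistent assignment.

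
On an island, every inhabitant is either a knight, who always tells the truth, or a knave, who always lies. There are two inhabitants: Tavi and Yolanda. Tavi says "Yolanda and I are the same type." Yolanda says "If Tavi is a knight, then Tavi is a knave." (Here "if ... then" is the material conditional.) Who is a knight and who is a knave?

Knights: Yolanda. Knaves: Tavi.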